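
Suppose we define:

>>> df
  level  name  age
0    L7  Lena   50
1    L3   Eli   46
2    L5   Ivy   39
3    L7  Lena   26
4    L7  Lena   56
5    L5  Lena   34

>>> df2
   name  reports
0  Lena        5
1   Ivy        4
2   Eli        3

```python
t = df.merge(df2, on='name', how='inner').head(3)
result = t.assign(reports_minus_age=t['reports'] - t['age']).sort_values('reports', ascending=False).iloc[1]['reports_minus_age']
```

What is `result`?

-35

merge on 'name' (how='inner') → 6 rows:
  level  name  age  reports
0    L7  Lena   50        5
1    L3   Eli   46        3
2    L5   Ivy   39        4
3    L7  Lena   26        5
4    L7  Lena   56        5
5    L5  Lena   34        5
take first 3 rows:
  level  name  age  reports
0    L7  Lena   50        5
1    L3   Eli   46        3
2    L5   Ivy   39        4
add column reports_minus_age = t['reports'] - t['age']:
  level  name  age  reports  reports_minus_age
0    L7  Lena   50        5                -45
1    L3   Eli   46        3                -43
2    L5   Ivy   39        4                -35
sort by reports descending:
  level  name  age  reports  reports_minus_age
0    L7  Lena   50        5                -45
2    L5   Ivy   39        4                -35
1    L3   Eli   46        3                -43
The value at position 1, column 'reports_minus_age' is -35.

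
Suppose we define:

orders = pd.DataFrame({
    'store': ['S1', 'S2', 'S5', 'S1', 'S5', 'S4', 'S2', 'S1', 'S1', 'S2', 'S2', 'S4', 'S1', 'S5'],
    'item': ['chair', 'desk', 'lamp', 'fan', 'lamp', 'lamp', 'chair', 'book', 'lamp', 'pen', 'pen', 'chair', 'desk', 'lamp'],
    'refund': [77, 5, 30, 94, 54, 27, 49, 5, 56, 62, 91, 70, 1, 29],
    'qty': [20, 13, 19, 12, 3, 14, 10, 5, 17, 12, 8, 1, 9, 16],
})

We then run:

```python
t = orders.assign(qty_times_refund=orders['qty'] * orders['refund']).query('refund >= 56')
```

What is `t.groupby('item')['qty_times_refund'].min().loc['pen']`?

add column qty_times_refund = orders['qty'] * orders['refund']:
   store   item  refund  qty  qty_times_refund
0     S1  chair      77   20              1540
1     S2   desk       5   13                65
2     S5   lamp      30   19               570
3     S1    fan      94   12              1128
4     S5   lamp      54    3               162
5     S4   lamp      27   14               378
6     S2  chair      49   10               490
7     S1   book       5    5                25
8     S1   lamp      56   17               952
9     S2    pen      62   12               744
10    S2    pen      91    8               728
11    S4  chair      70    1                70
12    S1   desk       1    9                 9
13    S5   lamp      29   16               464
filter rows where refund >= 56:
   store   item  refund  qty  qty_times_refund
0     S1  chair      77   20              1540
3     S1    fan      94   12              1128
8     S1   lamp      56   17               952
9     S2    pen      62   12               744
10    S2    pen      91    8               728
11    S4  chair      70    1                70
group by item, min of qty_times_refund:
item
chair      70
fan      1128
lamp      952
pen       728
Name: qty_times_refund, dtype: int64
Finally, value at index 'pen' = 728.

728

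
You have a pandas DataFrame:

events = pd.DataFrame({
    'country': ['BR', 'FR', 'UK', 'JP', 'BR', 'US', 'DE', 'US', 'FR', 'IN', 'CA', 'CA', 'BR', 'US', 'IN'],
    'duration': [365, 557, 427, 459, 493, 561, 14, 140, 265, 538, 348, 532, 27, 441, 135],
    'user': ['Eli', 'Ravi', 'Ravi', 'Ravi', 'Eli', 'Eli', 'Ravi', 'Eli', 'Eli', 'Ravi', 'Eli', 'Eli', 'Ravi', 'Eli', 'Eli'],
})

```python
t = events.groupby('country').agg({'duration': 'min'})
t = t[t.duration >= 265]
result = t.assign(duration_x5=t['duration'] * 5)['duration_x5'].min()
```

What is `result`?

group by country, min of duration:
         duration
country          
BR             27
CA            348
DE             14
FR            265
IN            135
JP            459
UK            427
US            140
filter rows where duration >= 265:
         duration
country          
CA            348
FR            265
JP            459
UK            427
add column duration_x5 = t['duration'] * 5:
         duration  duration_x5
country                       
CA            348         1740
FR            265         1325
JP            459         2295
UK            427         2135
Then the min of column 'duration_x5': 1325

1325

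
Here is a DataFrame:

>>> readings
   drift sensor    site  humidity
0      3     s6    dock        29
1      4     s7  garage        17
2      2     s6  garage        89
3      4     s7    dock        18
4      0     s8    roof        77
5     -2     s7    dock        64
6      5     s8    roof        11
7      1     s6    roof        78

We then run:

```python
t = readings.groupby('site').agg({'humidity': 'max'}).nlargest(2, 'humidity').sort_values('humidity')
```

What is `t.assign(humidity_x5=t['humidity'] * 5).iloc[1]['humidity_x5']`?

group by site, max of humidity:
        humidity
site            
dock          64
garage        89
roof          78
take 2 rows with largest humidity:
        humidity
site            
garage        89
roof          78
sort by humidity:
        humidity
site            
roof          78
garage        89
add column humidity_x5 = t['humidity'] * 5:
        humidity  humidity_x5
site                         
roof          78          390
garage        89          445
value at position 1, column 'humidity_x5' → 445

445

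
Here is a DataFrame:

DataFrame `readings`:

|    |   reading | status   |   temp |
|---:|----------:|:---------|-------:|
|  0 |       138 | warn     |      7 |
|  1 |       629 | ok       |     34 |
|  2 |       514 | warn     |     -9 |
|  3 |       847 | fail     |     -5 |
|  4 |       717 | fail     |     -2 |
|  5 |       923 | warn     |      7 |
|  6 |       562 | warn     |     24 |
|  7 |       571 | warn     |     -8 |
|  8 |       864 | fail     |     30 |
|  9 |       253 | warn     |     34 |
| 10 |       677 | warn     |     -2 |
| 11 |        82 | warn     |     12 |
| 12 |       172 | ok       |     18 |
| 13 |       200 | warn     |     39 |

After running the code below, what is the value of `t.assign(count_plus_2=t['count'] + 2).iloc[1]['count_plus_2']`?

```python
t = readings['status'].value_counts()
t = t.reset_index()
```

value_counts of status:
status
warn    9
fail    3
ok      2
Name: count, dtype: int64
reset_index():
  status  count
0   warn      9
1   fail      3
2     ok      2
add column count_plus_2 = t['count'] + 2:
  status  count  count_plus_2
0   warn      9            11
1   fail      3             5
2     ok      2             4
Hence 5.

5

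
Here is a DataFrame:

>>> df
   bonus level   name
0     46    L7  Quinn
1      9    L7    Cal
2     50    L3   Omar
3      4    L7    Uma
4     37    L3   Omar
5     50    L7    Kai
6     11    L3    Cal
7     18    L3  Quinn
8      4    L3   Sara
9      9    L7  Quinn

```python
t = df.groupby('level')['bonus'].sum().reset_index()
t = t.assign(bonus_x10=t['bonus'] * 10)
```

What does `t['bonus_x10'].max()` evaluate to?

group by level, sum of bonus:
level
L3    120
L7    118
Name: bonus, dtype: int64
reset_index():
  level  bonus
0    L3    120
1    L7    118
add column bonus_x10 = t['bonus'] * 10:
  level  bonus  bonus_x10
0    L3    120       1200
1    L7    118       1180
max of column 'bonus_x10' → 1200

1200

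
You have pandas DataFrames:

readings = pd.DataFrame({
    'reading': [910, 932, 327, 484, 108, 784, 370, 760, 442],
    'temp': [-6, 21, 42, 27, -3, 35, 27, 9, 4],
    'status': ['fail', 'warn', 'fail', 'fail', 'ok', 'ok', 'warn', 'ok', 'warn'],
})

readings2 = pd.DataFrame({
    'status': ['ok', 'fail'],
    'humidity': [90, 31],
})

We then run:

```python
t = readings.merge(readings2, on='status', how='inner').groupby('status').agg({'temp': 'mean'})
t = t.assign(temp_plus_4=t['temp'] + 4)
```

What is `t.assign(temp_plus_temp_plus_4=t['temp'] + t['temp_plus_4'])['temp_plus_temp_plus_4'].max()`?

46.0

merge on 'status' (how='inner') → 6 rows:
   reading  temp status  humidity
0      910    -6   fail        31
1      327    42   fail        31
2      484    27   fail        31
3      108    -3     ok        90
4      784    35     ok        90
5      760     9     ok        90
group by status, mean of temp:
             temp
status           
fail    21.000000
ok      13.666667
add column temp_plus_4 = t['temp'] + 4:
             temp  temp_plus_4
status                        
fail    21.000000    25.000000
ok      13.666667    17.666667
add column temp_plus_temp_plus_4 = t['temp'] + t['temp_plus_4']:
             temp  temp_plus_4  temp_plus_temp_plus_4
status                                               
fail    21.000000    25.000000              46.000000
ok      13.666667    17.666667              31.333333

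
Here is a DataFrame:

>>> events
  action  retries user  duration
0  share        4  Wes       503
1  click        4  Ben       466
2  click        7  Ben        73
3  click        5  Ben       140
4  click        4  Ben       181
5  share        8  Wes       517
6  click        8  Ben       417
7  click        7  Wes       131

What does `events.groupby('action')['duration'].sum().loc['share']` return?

1020

group by action, sum of duration:
action
click    1408
share    1020
Name: duration, dtype: int64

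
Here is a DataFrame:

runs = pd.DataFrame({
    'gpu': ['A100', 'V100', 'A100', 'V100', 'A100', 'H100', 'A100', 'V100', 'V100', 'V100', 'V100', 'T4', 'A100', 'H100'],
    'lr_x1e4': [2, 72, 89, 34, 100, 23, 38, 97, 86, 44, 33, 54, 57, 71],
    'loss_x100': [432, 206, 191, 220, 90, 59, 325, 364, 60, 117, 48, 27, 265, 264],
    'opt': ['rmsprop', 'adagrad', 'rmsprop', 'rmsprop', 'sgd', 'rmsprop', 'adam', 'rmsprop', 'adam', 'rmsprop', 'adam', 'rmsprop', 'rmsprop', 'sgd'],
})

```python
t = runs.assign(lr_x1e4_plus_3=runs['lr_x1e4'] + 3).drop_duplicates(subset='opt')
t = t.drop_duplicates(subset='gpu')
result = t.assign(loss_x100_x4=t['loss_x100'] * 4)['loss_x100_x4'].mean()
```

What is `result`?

add column lr_x1e4_plus_3 = runs['lr_x1e4'] + 3:
     gpu  lr_x1e4  loss_x100      opt  lr_x1e4_plus_3
0   A100        2        432  rmsprop               5
1   V100       72        206  adagrad              75
2   A100       89        191  rmsprop              92
3   V100       34        220  rmsprop              37
4   A100      100         90      sgd             103
5   H100       23         59  rmsprop              26
6   A100       38        325     adam              41
7   V100       97        364  rmsprop             100
8   V100       86         60     adam              89
9   V100       44        117  rmsprop              47
10  V100       33         48     adam              36
11    T4       54         27  rmsprop              57
12  A100       57        265  rmsprop              60
13  H100       71        264      sgd              74
drop duplicate opt (keep=first):
    gpu  lr_x1e4  loss_x100      opt  lr_x1e4_plus_3
0  A100        2        432  rmsprop               5
1  V100       72        206  adagrad              75
4  A100      100         90      sgd             103
6  A100       38        325     adam              41
drop duplicate gpu (keep=first):
    gpu  lr_x1e4  loss_x100      opt  lr_x1e4_plus_3
0  A100        2        432  rmsprop               5
1  V100       72        206  adagrad              75
add column loss_x100_x4 = t['loss_x100'] * 4:
    gpu  lr_x1e4  loss_x100      opt  lr_x1e4_plus_3  loss_x100_x4
0  A100        2        432  rmsprop               5          1728
1  V100       72        206  adagrad              75           824

1276.0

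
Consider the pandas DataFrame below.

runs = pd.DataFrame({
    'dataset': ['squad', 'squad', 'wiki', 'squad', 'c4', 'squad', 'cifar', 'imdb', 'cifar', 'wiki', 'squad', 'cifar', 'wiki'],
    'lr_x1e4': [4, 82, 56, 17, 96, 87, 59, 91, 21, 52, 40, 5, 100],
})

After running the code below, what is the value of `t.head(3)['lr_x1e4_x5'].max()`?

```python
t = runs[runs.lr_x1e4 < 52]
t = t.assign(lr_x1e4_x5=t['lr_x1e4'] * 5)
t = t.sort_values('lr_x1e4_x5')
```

filter rows where lr_x1e4 < 52:
   dataset  lr_x1e4
0    squad        4
3    squad       17
8    cifar       21
10   squad       40
11   cifar        5
add column lr_x1e4_x5 = t['lr_x1e4'] * 5:
   dataset  lr_x1e4  lr_x1e4_x5
0    squad        4          20
3    squad       17          85
8    cifar       21         105
10   squad       40         200
11   cifar        5          25
sort by lr_x1e4_x5:
   dataset  lr_x1e4  lr_x1e4_x5
0    squad        4          20
11   cifar        5          25
3    squad       17          85
8    cifar       21         105
10   squad       40         200
take first 3 rows:
   dataset  lr_x1e4  lr_x1e4_x5
0    squad        4          20
11   cifar        5          25
3    squad       17          85
The max of column 'lr_x1e4_x5' is 85.

85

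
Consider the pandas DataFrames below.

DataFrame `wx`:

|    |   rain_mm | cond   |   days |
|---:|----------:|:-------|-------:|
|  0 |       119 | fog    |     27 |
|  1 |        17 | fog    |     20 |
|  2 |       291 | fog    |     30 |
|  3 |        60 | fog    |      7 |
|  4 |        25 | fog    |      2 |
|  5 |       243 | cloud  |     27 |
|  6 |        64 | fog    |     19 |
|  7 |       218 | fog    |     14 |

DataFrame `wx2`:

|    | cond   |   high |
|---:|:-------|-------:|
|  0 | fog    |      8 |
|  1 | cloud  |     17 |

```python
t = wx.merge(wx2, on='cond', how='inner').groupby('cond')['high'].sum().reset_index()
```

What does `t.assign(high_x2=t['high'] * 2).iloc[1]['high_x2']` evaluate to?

112

merge on 'cond' (how='inner') → 8 rows:
   rain_mm   cond  days  high
0      119    fog    27     8
1       17    fog    20     8
2      291    fog    30     8
3       60    fog     7     8
4       25    fog     2     8
5      243  cloud    27    17
6       64    fog    19     8
7      218    fog    14     8
group by cond, sum of high:
cond
cloud    17
fog      56
Name: high, dtype: int64
reset_index():
    cond  high
0  cloud    17
1    fog    56
add column high_x2 = t['high'] * 2:
    cond  high  high_x2
0  cloud    17       34
1    fog    56      112
value at position 1, column 'high_x2' → 112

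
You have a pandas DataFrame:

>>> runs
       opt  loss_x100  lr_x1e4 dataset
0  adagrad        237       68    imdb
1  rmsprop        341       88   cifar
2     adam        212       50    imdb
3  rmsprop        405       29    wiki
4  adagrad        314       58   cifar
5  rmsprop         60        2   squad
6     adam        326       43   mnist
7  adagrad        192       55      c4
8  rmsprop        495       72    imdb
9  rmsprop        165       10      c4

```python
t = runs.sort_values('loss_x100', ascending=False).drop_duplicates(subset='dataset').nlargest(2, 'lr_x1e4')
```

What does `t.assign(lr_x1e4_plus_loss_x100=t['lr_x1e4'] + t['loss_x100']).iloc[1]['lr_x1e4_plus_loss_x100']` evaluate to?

sort by loss_x100 descending:
       opt  loss_x100  lr_x1e4 dataset
8  rmsprop        495       72    imdb
3  rmsprop        405       29    wiki
1  rmsprop        341       88   cifar
6     adam        326       43   mnist
4  adagrad        314       58   cifar
0  adagrad        237       68    imdb
2     adam        212       50    imdb
7  adagrad        192       55      c4
9  rmsprop        165       10      c4
5  rmsprop         60        2   squad
drop duplicate dataset (keep=first):
       opt  loss_x100  lr_x1e4 dataset
8  rmsprop        495       72    imdb
3  rmsprop        405       29    wiki
1  rmsprop        341       88   cifar
6     adam        326       43   mnist
7  adagrad        192       55      c4
5  rmsprop         60        2   squad
take 2 rows with largest lr_x1e4:
       opt  loss_x100  lr_x1e4 dataset
1  rmsprop        341       88   cifar
8  rmsprop        495       72    imdb
add column lr_x1e4_plus_loss_x100 = t['lr_x1e4'] + t['loss_x100']:
       opt  loss_x100  lr_x1e4 dataset  lr_x1e4_plus_loss_x100
1  rmsprop        341       88   cifar                     429
8  rmsprop        495       72    imdb                     567

567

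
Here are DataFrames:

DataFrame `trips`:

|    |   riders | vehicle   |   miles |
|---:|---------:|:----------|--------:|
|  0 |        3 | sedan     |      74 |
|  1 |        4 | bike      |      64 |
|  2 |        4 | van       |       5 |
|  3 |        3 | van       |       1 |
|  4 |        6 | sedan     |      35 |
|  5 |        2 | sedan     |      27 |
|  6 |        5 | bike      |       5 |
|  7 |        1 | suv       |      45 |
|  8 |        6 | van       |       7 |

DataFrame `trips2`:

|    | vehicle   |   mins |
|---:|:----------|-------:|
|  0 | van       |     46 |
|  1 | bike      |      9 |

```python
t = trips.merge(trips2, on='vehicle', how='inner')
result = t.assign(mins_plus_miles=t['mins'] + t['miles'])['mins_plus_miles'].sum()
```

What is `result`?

merge on 'vehicle' (how='inner') → 5 rows:
   riders vehicle  miles  mins
0       4    bike     64     9
1       4     van      5    46
2       3     van      1    46
3       5    bike      5     9
4       6     van      7    46
add column mins_plus_miles = t['mins'] + t['miles']:
   riders vehicle  miles  mins  mins_plus_miles
0       4    bike     64     9               73
1       4     van      5    46               51
2       3     van      1    46               47
3       5    bike      5     9               14
4       6     van      7    46               53
Then the sum of column 'mins_plus_miles': 238

238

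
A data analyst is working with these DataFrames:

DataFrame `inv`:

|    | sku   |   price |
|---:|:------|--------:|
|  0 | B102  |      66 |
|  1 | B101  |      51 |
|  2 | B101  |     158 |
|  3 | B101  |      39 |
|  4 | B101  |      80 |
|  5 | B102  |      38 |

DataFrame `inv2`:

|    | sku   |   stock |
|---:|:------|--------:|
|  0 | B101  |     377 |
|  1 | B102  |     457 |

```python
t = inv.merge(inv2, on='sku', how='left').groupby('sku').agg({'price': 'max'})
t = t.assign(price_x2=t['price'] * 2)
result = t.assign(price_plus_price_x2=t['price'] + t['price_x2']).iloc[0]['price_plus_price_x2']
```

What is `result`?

merge on 'sku' (how='left') → 6 rows:
    sku  price  stock
0  B102     66    457
1  B101     51    377
2  B101    158    377
3  B101     39    377
4  B101     80    377
5  B102     38    457
group by sku, max of price:
      price
sku        
B101    158
B102     66
add column price_x2 = t['price'] * 2:
      price  price_x2
sku                  
B101    158       316
B102     66       132
add column price_plus_price_x2 = t['price'] + t['price_x2']:
      price  price_x2  price_plus_price_x2
sku                                       
B101    158       316                  474
B102     66       132                  198

474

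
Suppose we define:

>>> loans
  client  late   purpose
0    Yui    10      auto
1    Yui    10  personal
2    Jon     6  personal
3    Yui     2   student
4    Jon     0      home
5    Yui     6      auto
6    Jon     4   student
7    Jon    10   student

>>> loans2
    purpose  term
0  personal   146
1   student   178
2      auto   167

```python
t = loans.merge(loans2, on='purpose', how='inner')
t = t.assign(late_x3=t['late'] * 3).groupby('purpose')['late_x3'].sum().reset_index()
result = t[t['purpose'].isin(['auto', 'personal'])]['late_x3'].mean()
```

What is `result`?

merge on 'purpose' (how='inner') → 7 rows:
  client  late   purpose  term
0    Yui    10      auto   167
1    Yui    10  personal   146
2    Jon     6  personal   146
3    Yui     2   student   178
4    Yui     6      auto   167
5    Jon     4   student   178
6    Jon    10   student   178
add column late_x3 = t['late'] * 3:
  client  late   purpose  term  late_x3
0    Yui    10      auto   167       30
1    Yui    10  personal   146       30
2    Jon     6  personal   146       18
3    Yui     2   student   178        6
4    Yui     6      auto   167       18
5    Jon     4   student   178       12
6    Jon    10   student   178       30
group by purpose, sum of late_x3:
purpose
auto        48
personal    48
student     48
Name: late_x3, dtype: int64
reset_index():
    purpose  late_x3
0      auto       48
1  personal       48
2   student       48
filter rows where purpose in ['auto', 'personal']:
    purpose  late_x3
0      auto       48
1  personal       48
Then the mean of column 'late_x3': 48.0

48.0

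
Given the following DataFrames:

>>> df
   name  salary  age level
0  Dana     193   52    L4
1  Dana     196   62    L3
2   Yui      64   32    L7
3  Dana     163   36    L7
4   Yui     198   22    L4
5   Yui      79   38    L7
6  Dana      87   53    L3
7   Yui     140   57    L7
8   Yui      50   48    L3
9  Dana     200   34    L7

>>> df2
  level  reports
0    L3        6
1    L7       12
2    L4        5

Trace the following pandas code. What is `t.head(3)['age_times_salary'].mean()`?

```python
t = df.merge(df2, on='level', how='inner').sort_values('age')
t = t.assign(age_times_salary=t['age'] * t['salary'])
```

merge on 'level' (how='inner') → 10 rows:
   name  salary  age level  reports
0  Dana     193   52    L4        5
1  Dana     196   62    L3        6
2   Yui      64   32    L7       12
3  Dana     163   36    L7       12
4   Yui     198   22    L4        5
5   Yui      79   38    L7       12
6  Dana      87   53    L3        6
7   Yui     140   57    L7       12
8   Yui      50   48    L3        6
9  Dana     200   34    L7       12
sort by age:
   name  salary  age level  reports
4   Yui     198   22    L4        5
2   Yui      64   32    L7       12
9  Dana     200   34    L7       12
3  Dana     163   36    L7       12
5   Yui      79   38    L7       12
8   Yui      50   48    L3        6
0  Dana     193   52    L4        5
6  Dana      87   53    L3        6
7   Yui     140   57    L7       12
1  Dana     196   62    L3        6
add column age_times_salary = t['age'] * t['salary']:
   name  salary  age level  reports  age_times_salary
4   Yui     198   22    L4        5              4356
2   Yui      64   32    L7       12              2048
9  Dana     200   34    L7       12              6800
3  Dana     163   36    L7       12              5868
5   Yui      79   38    L7       12              3002
8   Yui      50   48    L3        6              2400
0  Dana     193   52    L4        5             10036
6  Dana      87   53    L3        6              4611
7   Yui     140   57    L7       12              7980
1  Dana     196   62    L3        6             12152
take first 3 rows:
   name  salary  age level  reports  age_times_salary
4   Yui     198   22    L4        5              4356
2   Yui      64   32    L7       12              2048
9  Dana     200   34    L7       12              6800
Then the mean of column 'age_times_salary': 4401.33333333

4401.33333333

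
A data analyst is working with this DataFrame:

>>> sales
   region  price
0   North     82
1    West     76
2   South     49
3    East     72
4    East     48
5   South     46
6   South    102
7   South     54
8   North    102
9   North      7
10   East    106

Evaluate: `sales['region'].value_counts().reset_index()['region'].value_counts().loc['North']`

value_counts of region:
region
South    4
North    3
East     3
West     1
Name: count, dtype: int64
reset_index():
  region  count
0  South      4
1  North      3
2   East      3
3   West      1
value_counts of region:
region
South    1
North    1
East     1
West     1
Name: count, dtype: int64

1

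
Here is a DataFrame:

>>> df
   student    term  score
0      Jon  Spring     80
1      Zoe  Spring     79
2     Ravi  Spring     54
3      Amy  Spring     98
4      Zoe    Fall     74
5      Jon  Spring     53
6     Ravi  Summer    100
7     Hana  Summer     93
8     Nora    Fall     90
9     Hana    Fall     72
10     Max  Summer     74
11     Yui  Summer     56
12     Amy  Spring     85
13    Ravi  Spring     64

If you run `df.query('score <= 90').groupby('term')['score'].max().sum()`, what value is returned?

249

filter rows where score <= 90:
   student    term  score
0      Jon  Spring     80
1      Zoe  Spring     79
2     Ravi  Spring     54
4      Zoe    Fall     74
5      Jon  Spring     53
8     Nora    Fall     90
9     Hana    Fall     72
10     Max  Summer     74
11     Yui  Summer     56
12     Amy  Spring     85
13    Ravi  Spring     64
group by term, max of score:
term
Fall      90
Spring    85
Summer    74
Name: score, dtype: int64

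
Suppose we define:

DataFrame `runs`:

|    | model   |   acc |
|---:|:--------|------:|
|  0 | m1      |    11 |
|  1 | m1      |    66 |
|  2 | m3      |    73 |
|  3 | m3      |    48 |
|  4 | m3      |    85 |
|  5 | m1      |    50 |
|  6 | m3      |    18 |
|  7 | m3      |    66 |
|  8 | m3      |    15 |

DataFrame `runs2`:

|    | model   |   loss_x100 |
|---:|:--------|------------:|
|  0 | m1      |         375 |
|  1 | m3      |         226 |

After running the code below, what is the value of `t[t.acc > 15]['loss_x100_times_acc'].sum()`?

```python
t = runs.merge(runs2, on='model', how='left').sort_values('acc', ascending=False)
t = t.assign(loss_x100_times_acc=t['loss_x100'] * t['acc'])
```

109040

merge on 'model' (how='left') → 9 rows:
  model  acc  loss_x100
0    m1   11        375
1    m1   66        375
2    m3   73        226
3    m3   48        226
4    m3   85        226
5    m1   50        375
6    m3   18        226
7    m3   66        226
8    m3   15        226
sort by acc descending:
  model  acc  loss_x100
4    m3   85        226
2    m3   73        226
1    m1   66        375
7    m3   66        226
5    m1   50        375
3    m3   48        226
6    m3   18        226
8    m3   15        226
0    m1   11        375
add column loss_x100_times_acc = t['loss_x100'] * t['acc']:
  model  acc  loss_x100  loss_x100_times_acc
4    m3   85        226                19210
2    m3   73        226                16498
1    m1   66        375                24750
7    m3   66        226                14916
5    m1   50        375                18750
3    m3   48        226                10848
6    m3   18        226                 4068
8    m3   15        226                 3390
0    m1   11        375                 4125
filter rows where acc > 15:
  model  acc  loss_x100  loss_x100_times_acc
4    m3   85        226                19210
2    m3   73        226                16498
1    m1   66        375                24750
7    m3   66        226                14916
5    m1   50        375                18750
3    m3   48        226                10848
6    m3   18        226                 4068
Reading off the sum of column 'loss_x100_times_acc', we get 109040.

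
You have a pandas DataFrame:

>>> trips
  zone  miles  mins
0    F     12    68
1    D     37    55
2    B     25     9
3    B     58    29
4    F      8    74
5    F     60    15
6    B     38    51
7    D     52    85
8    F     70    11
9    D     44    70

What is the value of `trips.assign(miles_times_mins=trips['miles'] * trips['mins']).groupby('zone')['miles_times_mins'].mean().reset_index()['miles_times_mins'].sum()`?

5229.5

add column miles_times_mins = trips['miles'] * trips['mins']:
  zone  miles  mins  miles_times_mins
0    F     12    68               816
1    D     37    55              2035
2    B     25     9               225
3    B     58    29              1682
4    F      8    74               592
5    F     60    15               900
6    B     38    51              1938
7    D     52    85              4420
8    F     70    11               770
9    D     44    70              3080
group by zone, mean of miles_times_mins:
zone
B    1281.666667
D    3178.333333
F     769.500000
Name: miles_times_mins, dtype: float64
reset_index():
  zone  miles_times_mins
0    B       1281.666667
1    D       3178.333333
2    F        769.500000
sum of column 'miles_times_mins' → 5229.5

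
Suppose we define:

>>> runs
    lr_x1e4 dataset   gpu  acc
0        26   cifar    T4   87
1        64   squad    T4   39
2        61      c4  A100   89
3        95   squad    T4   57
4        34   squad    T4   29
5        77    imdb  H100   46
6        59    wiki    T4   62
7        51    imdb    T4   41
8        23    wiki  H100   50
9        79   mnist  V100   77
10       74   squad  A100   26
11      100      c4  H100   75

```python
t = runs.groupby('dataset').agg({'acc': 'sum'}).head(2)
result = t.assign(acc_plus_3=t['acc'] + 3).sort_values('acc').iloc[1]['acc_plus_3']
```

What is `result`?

167

group by dataset, sum of acc:
         acc
dataset     
c4       164
cifar     87
imdb      87
mnist     77
squad    151
wiki     112
take first 2 rows:
         acc
dataset     
c4       164
cifar     87
add column acc_plus_3 = t['acc'] + 3:
         acc  acc_plus_3
dataset                 
c4       164         167
cifar     87          90
sort by acc:
         acc  acc_plus_3
dataset                 
cifar     87          90
c4       164         167
So iloc[1]['acc_plus_3'] = 167.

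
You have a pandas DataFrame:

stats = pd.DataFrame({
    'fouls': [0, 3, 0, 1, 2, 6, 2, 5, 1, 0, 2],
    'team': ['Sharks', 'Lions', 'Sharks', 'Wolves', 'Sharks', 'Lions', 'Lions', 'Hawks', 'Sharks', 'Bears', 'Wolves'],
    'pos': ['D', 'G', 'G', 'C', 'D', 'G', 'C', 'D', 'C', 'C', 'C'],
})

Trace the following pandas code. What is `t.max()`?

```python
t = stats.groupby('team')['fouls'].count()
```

group by team, count of fouls:
team
Bears     1
Hawks     1
Lions     3
Sharks    4
Wolves    2
Name: fouls, dtype: int64
So max() = 4.

4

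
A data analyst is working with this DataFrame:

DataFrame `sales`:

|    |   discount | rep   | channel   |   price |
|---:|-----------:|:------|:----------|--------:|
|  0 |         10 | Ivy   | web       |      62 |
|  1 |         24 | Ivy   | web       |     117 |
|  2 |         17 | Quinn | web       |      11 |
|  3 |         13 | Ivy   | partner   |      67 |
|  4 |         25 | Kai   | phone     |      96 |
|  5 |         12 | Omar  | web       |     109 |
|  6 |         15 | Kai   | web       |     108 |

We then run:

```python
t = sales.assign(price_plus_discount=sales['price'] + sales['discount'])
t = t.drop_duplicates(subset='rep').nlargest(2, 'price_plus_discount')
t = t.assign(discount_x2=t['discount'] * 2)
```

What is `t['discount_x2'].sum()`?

74

add column price_plus_discount = sales['price'] + sales['discount']:
   discount    rep  channel  price  price_plus_discount
0        10    Ivy      web     62                   72
1        24    Ivy      web    117                  141
2        17  Quinn      web     11                   28
3        13    Ivy  partner     67                   80
4        25    Kai    phone     96                  121
5        12   Omar      web    109                  121
6        15    Kai      web    108                  123
drop duplicate rep (keep=first):
   discount    rep channel  price  price_plus_discount
0        10    Ivy     web     62                   72
2        17  Quinn     web     11                   28
4        25    Kai   phone     96                  121
5        12   Omar     web    109                  121
take 2 rows with largest price_plus_discount:
   discount   rep channel  price  price_plus_discount
4        25   Kai   phone     96                  121
5        12  Omar     web    109                  121
add column discount_x2 = t['discount'] * 2:
   discount   rep channel  price  price_plus_discount  discount_x2
4        25   Kai   phone     96                  121           50
5        12  Omar     web    109                  121           24
sum of column 'discount_x2' → 74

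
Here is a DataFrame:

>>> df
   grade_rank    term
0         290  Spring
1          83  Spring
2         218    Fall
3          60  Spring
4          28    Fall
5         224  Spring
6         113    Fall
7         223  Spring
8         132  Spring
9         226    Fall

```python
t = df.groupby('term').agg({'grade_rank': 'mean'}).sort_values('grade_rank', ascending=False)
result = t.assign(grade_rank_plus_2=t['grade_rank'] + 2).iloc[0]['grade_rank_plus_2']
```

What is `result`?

group by term, mean of grade_rank:
        grade_rank
term              
Fall    146.250000
Spring  168.666667
sort by grade_rank descending:
        grade_rank
term              
Spring  168.666667
Fall    146.250000
add column grade_rank_plus_2 = t['grade_rank'] + 2:
        grade_rank  grade_rank_plus_2
term                                 
Spring  168.666667         170.666667
Fall    146.250000         148.250000
Taking the value at position 0, column 'grade_rank_plus_2' gives 170.666666667.

170.666666667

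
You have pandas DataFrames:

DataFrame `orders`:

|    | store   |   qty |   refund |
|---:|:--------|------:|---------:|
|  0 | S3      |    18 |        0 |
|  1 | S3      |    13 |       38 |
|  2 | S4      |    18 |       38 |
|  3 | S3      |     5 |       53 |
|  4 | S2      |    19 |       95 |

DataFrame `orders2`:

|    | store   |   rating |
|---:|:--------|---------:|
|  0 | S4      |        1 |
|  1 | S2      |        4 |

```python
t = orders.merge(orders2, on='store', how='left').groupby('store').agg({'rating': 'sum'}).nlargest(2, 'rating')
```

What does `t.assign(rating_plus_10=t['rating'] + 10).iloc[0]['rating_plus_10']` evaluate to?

merge on 'store' (how='left') → 5 rows:
  store  qty  refund  rating
0    S3   18       0     NaN
1    S3   13      38     NaN
2    S4   18      38     1.0
3    S3    5      53     NaN
4    S2   19      95     4.0
group by store, sum of rating:
       rating
store        
S2        4.0
S3        0.0
S4        1.0
take 2 rows with largest rating:
       rating
store        
S2        4.0
S4        1.0
add column rating_plus_10 = t['rating'] + 10:
       rating  rating_plus_10
store                        
S2        4.0            14.0
S4        1.0            11.0
Then the value at position 0, column 'rating_plus_10': 14.0

14.0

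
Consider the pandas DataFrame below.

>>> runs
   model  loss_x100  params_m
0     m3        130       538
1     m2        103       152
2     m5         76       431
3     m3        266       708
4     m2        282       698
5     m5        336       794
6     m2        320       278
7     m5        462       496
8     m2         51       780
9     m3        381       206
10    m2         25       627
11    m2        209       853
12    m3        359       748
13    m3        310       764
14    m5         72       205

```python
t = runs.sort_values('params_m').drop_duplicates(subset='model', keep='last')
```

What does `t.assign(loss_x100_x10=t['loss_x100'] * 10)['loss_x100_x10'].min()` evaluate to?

2090

sort by params_m:
   model  loss_x100  params_m
1     m2        103       152
14    m5         72       205
9     m3        381       206
6     m2        320       278
2     m5         76       431
7     m5        462       496
0     m3        130       538
10    m2         25       627
4     m2        282       698
3     m3        266       708
12    m3        359       748
13    m3        310       764
8     m2         51       780
5     m5        336       794
11    m2        209       853
drop duplicate model (keep=last):
   model  loss_x100  params_m
13    m3        310       764
5     m5        336       794
11    m2        209       853
add column loss_x100_x10 = t['loss_x100'] * 10:
   model  loss_x100  params_m  loss_x100_x10
13    m3        310       764           3100
5     m5        336       794           3360
11    m2        209       853           2090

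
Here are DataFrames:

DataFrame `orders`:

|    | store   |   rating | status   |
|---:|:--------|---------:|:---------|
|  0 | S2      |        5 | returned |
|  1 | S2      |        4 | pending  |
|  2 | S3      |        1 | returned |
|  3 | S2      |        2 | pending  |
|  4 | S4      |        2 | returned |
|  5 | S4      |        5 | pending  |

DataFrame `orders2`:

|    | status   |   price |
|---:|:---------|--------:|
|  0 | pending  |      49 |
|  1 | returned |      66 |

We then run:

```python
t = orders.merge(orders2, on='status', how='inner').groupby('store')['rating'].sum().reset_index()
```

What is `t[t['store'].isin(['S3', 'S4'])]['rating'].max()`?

merge on 'status' (how='inner') → 6 rows:
  store  rating    status  price
0    S2       5  returned     66
1    S2       4   pending     49
2    S3       1  returned     66
3    S2       2   pending     49
4    S4       2  returned     66
5    S4       5   pending     49
group by store, sum of rating:
store
S2    11
S3     1
S4     7
Name: rating, dtype: int64
reset_index():
  store  rating
0    S2      11
1    S3       1
2    S4       7
filter rows where store in ['S3', 'S4']:
  store  rating
1    S3       1
2    S4       7
So max() = 7.

7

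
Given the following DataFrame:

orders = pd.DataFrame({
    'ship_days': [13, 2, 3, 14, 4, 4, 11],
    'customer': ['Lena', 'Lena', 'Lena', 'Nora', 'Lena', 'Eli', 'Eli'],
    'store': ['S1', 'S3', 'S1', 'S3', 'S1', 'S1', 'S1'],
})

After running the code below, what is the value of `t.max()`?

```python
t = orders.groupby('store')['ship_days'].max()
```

14

group by store, max of ship_days:
store
S1    13
S3    14
Name: ship_days, dtype: int64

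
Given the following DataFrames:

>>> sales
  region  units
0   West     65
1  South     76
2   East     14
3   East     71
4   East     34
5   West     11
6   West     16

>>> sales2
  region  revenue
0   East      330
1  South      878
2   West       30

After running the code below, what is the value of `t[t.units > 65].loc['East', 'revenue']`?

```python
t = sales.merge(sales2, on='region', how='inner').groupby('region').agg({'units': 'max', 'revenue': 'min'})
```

330

merge on 'region' (how='inner') → 7 rows:
  region  units  revenue
0   West     65       30
1  South     76      878
2   East     14      330
3   East     71      330
4   East     34      330
5   West     11       30
6   West     16       30
group by region: max(units), min(revenue):
        units  revenue
region                
East       71      330
South      76      878
West       65       30
filter rows where units > 65:
        units  revenue
region                
East       71      330
South      76      878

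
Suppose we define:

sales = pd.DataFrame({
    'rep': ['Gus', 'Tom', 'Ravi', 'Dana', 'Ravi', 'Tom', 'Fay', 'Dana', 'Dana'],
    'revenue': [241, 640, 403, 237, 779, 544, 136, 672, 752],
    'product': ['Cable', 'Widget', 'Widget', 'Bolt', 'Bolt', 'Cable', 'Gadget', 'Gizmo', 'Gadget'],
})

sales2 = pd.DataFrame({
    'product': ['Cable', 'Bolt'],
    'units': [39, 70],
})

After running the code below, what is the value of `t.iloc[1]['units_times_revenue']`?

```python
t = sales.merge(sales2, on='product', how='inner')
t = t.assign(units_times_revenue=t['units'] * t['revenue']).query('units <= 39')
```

merge on 'product' (how='inner') → 4 rows:
    rep  revenue product  units
0   Gus      241   Cable     39
1  Dana      237    Bolt     70
2  Ravi      779    Bolt     70
3   Tom      544   Cable     39
add column units_times_revenue = t['units'] * t['revenue']:
    rep  revenue product  units  units_times_revenue
0   Gus      241   Cable     39                 9399
1  Dana      237    Bolt     70                16590
2  Ravi      779    Bolt     70                54530
3   Tom      544   Cable     39                21216
filter rows where units <= 39:
   rep  revenue product  units  units_times_revenue
0  Gus      241   Cable     39                 9399
3  Tom      544   Cable     39                21216
value at position 1, column 'units_times_revenue' → 21216

21216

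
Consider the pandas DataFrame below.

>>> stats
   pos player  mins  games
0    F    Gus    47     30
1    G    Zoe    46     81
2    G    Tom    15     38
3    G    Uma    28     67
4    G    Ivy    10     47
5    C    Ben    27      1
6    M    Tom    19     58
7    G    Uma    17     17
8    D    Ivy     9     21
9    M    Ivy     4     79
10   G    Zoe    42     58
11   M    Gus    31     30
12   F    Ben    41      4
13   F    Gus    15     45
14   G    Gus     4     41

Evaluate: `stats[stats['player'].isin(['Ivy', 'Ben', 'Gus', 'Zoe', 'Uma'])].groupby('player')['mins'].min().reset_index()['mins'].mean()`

filter rows where player in ['Ivy', 'Ben', 'Gus', 'Zoe', 'Uma']:
   pos player  mins  games
0    F    Gus    47     30
1    G    Zoe    46     81
3    G    Uma    28     67
4    G    Ivy    10     47
5    C    Ben    27      1
7    G    Uma    17     17
8    D    Ivy     9     21
9    M    Ivy     4     79
10   G    Zoe    42     58
11   M    Gus    31     30
12   F    Ben    41      4
13   F    Gus    15     45
14   G    Gus     4     41
group by player, min of mins:
player
Ben    27
Gus     4
Ivy     4
Uma    17
Zoe    42
Name: mins, dtype: int64
reset_index():
  player  mins
0    Ben    27
1    Gus     4
2    Ivy     4
3    Uma    17
4    Zoe    42
Reading off the mean of column 'mins', we get 18.8.

18.8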